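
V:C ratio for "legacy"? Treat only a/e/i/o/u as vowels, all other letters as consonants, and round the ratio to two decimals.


Word: "legacy"
Vowels (a,e,i,o,u): 2
Consonants: 4
Ratio = 2/4
= 0.50


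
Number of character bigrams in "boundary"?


Word: "boundary" (length 8)
Number of 2-grams = length - 2 + 1 = 8 - 2 + 1
= 7


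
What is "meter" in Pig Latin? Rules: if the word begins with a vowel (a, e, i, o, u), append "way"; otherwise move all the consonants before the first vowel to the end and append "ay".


Word: "meter"
Starts with consonant(s) → move to end, add 'ay'
Consonant cluster: "m"
Pig Latin = "etermay"


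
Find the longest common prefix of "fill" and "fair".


Word 1: "fill"
Word 2: "fair"
Comparing from start:
  Pos 0: 'f' == 'f'
  Pos 1: 'i' != 'a' (stop)
LCP = "f" (length 1)


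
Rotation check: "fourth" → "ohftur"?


Word: "fourth", Candidate: "ohftur"
Method: check if candidate is substring of word+word
"fourthfourth" contains "ohftur"? No
Is rotation = No


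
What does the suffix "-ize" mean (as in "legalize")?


Suffix: -ize
Example: legalize = legal + -ize
Meaning = to make


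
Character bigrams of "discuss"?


Word: "discuss" (length 7)
Number of bigrams = 7 - 2 + 1 = 6
  Position 0: "di"
  Position 1: "is"
  Position 2: "sc"
  Position 3: "cu"
  Position 4: "us"
  Position 5: "ss"
Bigrams = "di", "is", "sc", "cu", "us", "ss"


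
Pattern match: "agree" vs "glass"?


Pattern of "agree": [0, 1, 2, 3, 3]
Pattern of "glass": [0, 1, 2, 3, 3]
Patterns match
Same pattern = Yes


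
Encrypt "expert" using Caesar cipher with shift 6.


Word: "expert"
Shift: 6
Each letter → (letter + shift) mod 26:
  'e' (4) + 6 = 10 → 'k'
  'x' (23) + 6 = 3 → 'd'
  'p' (15) + 6 = 21 → 'v'
  'e' (4) + 6 = 10 → 'k'
  'r' (17) + 6 = 23 → 'x'
  't' (19) + 6 = 25 → 'z'
Result = "kdvkxz"


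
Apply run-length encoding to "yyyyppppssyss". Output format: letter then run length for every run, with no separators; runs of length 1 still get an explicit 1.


String: "yyyyppppssyss"
Scanning for consecutive runs:
  'y' x 4
  'p' x 4
  's' x 2
  'y' x 1
  's' x 2
RLE = "y4p4s2y1s2"


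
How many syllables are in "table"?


Word: "table"
Syllable breakdown: ta · ble
Counting: 2 parts
= 2 syllables


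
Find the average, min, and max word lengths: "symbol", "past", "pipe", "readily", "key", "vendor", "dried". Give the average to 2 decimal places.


Lengths: "symbol"=6, "past"=4, "pipe"=4, "readily"=7, "key"=3, "vendor"=6, "dried"=5
Sum = 35, Count = 7
Average = 35/7 = 5.00
= avg=5.00, min=3, max=7


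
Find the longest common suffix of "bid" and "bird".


Word 1: "bid"
Word 2: "bird"
Comparing from end:
  Pos -1: 'd' == 'd'
  Pos -2: 'i' != 'r' (stop)
LCS = "d" (length 1)


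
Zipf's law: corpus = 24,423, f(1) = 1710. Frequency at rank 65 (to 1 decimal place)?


Zipf's law: f(r) = f(1) / r
f(1) = 1710
f(65) = 1710 / 65
= 26.3 occurrences


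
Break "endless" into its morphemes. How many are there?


Word: "endless"
Morphemes: end / -less
Each morpheme carries meaning
= 2 morphemes


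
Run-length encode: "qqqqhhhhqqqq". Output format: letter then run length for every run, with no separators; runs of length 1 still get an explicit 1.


String: "qqqqhhhhqqqq"
Scanning for consecutive runs:
  'q' x 4
  'h' x 4
  'q' x 4
RLE = "q4h4q4"


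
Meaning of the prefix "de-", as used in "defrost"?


Prefix: de-
Example: defrost (de- + frost)
Meaning = remove / reverse


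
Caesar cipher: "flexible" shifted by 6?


Word: "flexible"
Shift: 6
Each letter → (letter + shift) mod 26:
  'f' (5) + 6 = 11 → 'l'
  'l' (11) + 6 = 17 → 'r'
  'e' (4) + 6 = 10 → 'k'
  'x' (23) + 6 = 3 → 'd'
  'i' (8) + 6 = 14 → 'o'
  'b' (1) + 6 = 7 → 'h'
  'l' (11) + 6 = 17 → 'r'
  'e' (4) + 6 = 10 → 'k'
Result = "lrkdohrk"


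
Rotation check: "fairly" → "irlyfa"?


Word: "fairly", Candidate: "irlyfa"
Method: check if candidate is substring of word+word
"fairlyfairly" contains "irlyfa"? Yes
Is rotation = Yes


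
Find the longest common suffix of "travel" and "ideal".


Word 1: "travel"
Word 2: "ideal"
Comparing from end:
  Pos -1: 'l' == 'l'
  Pos -2: 'e' != 'a' (stop)
LCS = "l" (length 1)


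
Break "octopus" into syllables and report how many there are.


Word: "octopus"
Syllable breakdown: oc · to · pus
Counting: 3 parts
= 3 syllables


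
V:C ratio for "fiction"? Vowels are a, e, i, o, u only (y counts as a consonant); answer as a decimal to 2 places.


Word: "fiction"
Vowels (a,e,i,o,u): 3
Consonants: 4
Ratio = 3/4
= 0.75


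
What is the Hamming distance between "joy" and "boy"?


Comparing character by character (same length = 3):
  Pos 0: 'j' vs 'b' !=
  Pos 1: 'o' vs 'o' =
  Pos 2: 'y' vs 'y' =
Hamming distance = 1


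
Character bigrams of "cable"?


Word: "cable" (length 5)
Number of bigrams = 5 - 2 + 1 = 4
  Position 0: "ca"
  Position 1: "ab"
  Position 2: "bl"
  Position 3: "le"
Bigrams = "ca", "ab", "bl", "le"


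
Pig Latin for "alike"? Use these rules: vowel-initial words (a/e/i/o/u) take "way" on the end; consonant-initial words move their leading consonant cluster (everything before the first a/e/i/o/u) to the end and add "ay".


Word: "alike"
Starts with vowel → add 'way'
Pig Latin = "alikeway"


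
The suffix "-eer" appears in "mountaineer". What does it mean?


Suffix: -eer
As in: mountaineer -> mountain + -eer
Meaning = one who is concerned with


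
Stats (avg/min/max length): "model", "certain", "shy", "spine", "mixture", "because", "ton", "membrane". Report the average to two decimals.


Lengths: "model"=5, "certain"=7, "shy"=3, "spine"=5, "mixture"=7, "because"=7, "ton"=3, "membrane"=8
Sum = 45, Count = 8
Average = 45/8 = 5.63
= avg=5.63, min=3, max=8


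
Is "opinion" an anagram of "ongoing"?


Word 1: "ongoing" → sorted: gginnoo
Word 2: "opinion" → sorted: iinnoop
Same letters? gginnoo != iinnoop
Anagram = No


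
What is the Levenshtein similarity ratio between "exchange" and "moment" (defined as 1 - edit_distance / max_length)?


Word 1: "exchange" (length 8)
Word 2: "moment" (length 6)
One optimal edit sequence:
  1. delete 'e'  (+1)
  2. substitute 'x' -> 'm'  (+1)
  3. substitute 'c' -> 'o'  (+1)
  4. substitute 'h' -> 'm'  (+1)
  5. substitute 'a' -> 'e'  (+1)
  6. keep 'n'
  7. delete 'g'  (+1)
  8. substitute 'e' -> 't'  (+1)
Edit distance = 7
Max length = max(8, 6) = 8
Similarity = 1 - 7/8
= 0.1250


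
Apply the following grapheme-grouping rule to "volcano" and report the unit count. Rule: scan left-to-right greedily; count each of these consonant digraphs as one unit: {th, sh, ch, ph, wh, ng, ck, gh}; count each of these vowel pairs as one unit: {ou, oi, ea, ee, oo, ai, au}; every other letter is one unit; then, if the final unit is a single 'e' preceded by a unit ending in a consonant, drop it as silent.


Word: "volcano" (7 letters)
Left-to-right scan:
  1. 'v' (letter)
  2. 'o' (letter)
  3. 'l' (letter)
  4. 'c' (letter)
  5. 'a' (letter)
  6. 'n' (letter)
  7. 'o' (letter)
Units from scan: 7
Sound units = 7 units


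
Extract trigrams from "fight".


Word: "fight" (length 5)
Number of trigrams = 5 - 3 + 1 = 3
  Position 0: "fig"
  Position 1: "igh"
  Position 2: "ght"
Trigrams = "fig", "igh", "ght"


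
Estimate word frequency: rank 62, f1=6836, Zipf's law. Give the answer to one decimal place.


Zipf's law: f(r) = f(1) / r
f(1) = 6836
f(62) = 6836 / 62
= 110.3 occurrences


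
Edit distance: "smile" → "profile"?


Word 1: "smile" (length 5)
Word 2: "profile" (length 7)
One optimal edit sequence (insert/delete/substitute each cost 1):
  1. insert 'p'  (+1)
  2. insert 'r'  (+1)
  3. substitute 's' -> 'o'  (+1)
  4. substitute 'm' -> 'f'  (+1)
  5. keep 'i'
  6. keep 'l'
  7. keep 'e'
Total edit operations: 4
Edit distance = 4


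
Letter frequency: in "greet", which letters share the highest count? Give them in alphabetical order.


Word: "greet"
Letter counts:
  'e': 2
  'g': 1
  'r': 1
  't': 1
Maximum count = 2
Most frequent = 'e' (2 times each)


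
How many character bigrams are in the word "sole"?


Word: "sole" (length 4)
Number of 2-grams = length - 2 + 1 = 4 - 2 + 1
= 3


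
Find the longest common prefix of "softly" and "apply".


Word 1: "softly"
Word 2: "apply"
Comparing from start:
  Pos 0: 's' != 'a' (stop)
LCP = "" (length 0)


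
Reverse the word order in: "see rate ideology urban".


Original: "see rate ideology urban"
Words (1..n): see | rate | ideology | urban
Reversed (n..1): urban | ideology | rate | see
Result = "urban ideology rate see"


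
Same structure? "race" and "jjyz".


Pattern of "race": [0, 1, 2, 3]
Pattern of "jjyz": [0, 0, 1, 2]
Patterns do not match
Same pattern = No


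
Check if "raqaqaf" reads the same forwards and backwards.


Word: "raqaqaf"
Reversed: "faqaqar"
Forward == Backward? raqaqaf != faqaqar
Palindrome = No


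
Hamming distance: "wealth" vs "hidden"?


Comparing character by character (same length = 6):
  Pos 0: 'w' vs 'h' !=
  Pos 1: 'e' vs 'i' !=
  Pos 2: 'a' vs 'd' !=
  Pos 3: 'l' vs 'd' !=
  Pos 4: 't' vs 'e' !=
  Pos 5: 'h' vs 'n' !=
Hamming distance = 6


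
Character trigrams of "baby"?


Word: "baby" (length 4)
Number of trigrams = 4 - 3 + 1 = 2
  Position 0: "bab"
  Position 1: "aby"
Trigrams = "bab", "aby"


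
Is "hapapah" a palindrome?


Word: "hapapah"
Reversed: "hapapah"
Forward == Backward? hapapah == hapapah
Palindrome = Yes


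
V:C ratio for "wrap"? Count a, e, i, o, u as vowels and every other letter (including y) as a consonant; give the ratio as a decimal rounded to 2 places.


Word: "wrap"
Vowels (a,e,i,o,u): 1
Consonants: 3
Ratio = 1/3
= 0.33


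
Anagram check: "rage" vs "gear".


Word 1: "rage" → sorted: aegr
Word 2: "gear" → sorted: aegr
Same letters? aegr == aegr
Anagram = Yes


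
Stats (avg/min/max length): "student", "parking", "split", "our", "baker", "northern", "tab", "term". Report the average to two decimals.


Lengths: "student"=7, "parking"=7, "split"=5, "our"=3, "baker"=5, "northern"=8, "tab"=3, "term"=4
Sum = 42, Count = 8
Average = 42/8 = 5.25
= avg=5.25, min=3, max=8


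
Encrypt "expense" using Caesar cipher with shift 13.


Word: "expense"
Shift: 13
Each letter → (letter + shift) mod 26:
  'e' (4) + 13 = 17 → 'r'
  'x' (23) + 13 = 10 → 'k'
  'p' (15) + 13 = 2 → 'c'
  'e' (4) + 13 = 17 → 'r'
  'n' (13) + 13 = 0 → 'a'
  's' (18) + 13 = 5 → 'f'
  'e' (4) + 13 = 17 → 'r'
Result = "rkcrafr"


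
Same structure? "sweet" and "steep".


Pattern of "sweet": [0, 1, 2, 2, 3]
Pattern of "steep": [0, 1, 2, 2, 3]
Patterns match
Same pattern = Yes


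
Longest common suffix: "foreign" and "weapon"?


Word 1: "foreign"
Word 2: "weapon"
Comparing from end:
  Pos -1: 'n' == 'n'
  Pos -2: 'g' != 'o' (stop)
LCS = "n" (length 1)


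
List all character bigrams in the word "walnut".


Word: "walnut" (length 6)
Number of bigrams = 6 - 2 + 1 = 5
  Position 0: "wa"
  Position 1: "al"
  Position 2: "ln"
  Position 3: "nu"
  Position 4: "ut"
Bigrams = "wa", "al", "ln", "nu", "ut"


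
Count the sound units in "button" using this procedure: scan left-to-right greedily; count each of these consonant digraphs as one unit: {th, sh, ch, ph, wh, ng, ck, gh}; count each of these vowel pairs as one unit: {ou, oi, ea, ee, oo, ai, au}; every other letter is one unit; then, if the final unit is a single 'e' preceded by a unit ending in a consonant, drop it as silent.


Word: "button" (6 letters)
Left-to-right scan:
  (1) 'b' (letter)
  (2) 'u' (letter)
  (3) 't' (letter)
  (4) 't' (letter)
  (5) 'o' (letter)
  (6) 'n' (letter)
Units from scan: 6
Sound units = 6 units


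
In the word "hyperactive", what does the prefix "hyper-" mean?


Prefix: hyper-
As in: hyperactive -> hyper- + active
Meaning = over / excessive


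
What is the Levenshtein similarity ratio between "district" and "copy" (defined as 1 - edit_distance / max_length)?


Word 1: "district" (length 8)
Word 2: "copy" (length 4)
One optimal edit sequence:
  1. delete 'd'  (+1)
  2. delete 'i'  (+1)
  3. delete 's'  (+1)
  4. delete 't'  (+1)
  5. substitute 'r' -> 'c'  (+1)
  6. substitute 'i' -> 'o'  (+1)
  7. substitute 'c' -> 'p'  (+1)
  8. substitute 't' -> 'y'  (+1)
Edit distance = 8
Max length = max(8, 4) = 8
Similarity = 1 - 8/8
= 0.0000


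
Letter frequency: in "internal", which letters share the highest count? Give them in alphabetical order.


Word: "internal"
Letter counts:
  'a': 1
  'e': 1
  'i': 1
  'l': 1
  'n': 2
  'r': 1
  't': 1
Maximum count = 2
Most frequent = 'n' (2 times each)


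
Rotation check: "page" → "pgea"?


Word: "page", Candidate: "pgea"
Method: check if candidate is substring of word+word
"pagepage" contains "pgea"? No
Is rotation = No


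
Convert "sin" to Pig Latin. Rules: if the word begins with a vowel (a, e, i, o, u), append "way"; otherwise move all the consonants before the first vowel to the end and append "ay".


Word: "sin"
Starts with consonant(s) → move to end, add 'ay'
Consonant cluster: "s"
Pig Latin = "insay"


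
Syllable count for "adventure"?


Word: "adventure"
Syllable breakdown: ad · ven · ture
Counting: 3 parts
= 3 syllables


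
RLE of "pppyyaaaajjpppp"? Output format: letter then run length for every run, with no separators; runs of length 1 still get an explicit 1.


String: "pppyyaaaajjpppp"
Scanning for consecutive runs:
  'p' x 3
  'y' x 2
  'a' x 4
  'j' x 2
  'p' x 4
RLE = "p3y2a4j2p4"


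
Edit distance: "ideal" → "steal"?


Word 1: "ideal" (length 5)
Word 2: "steal" (length 5)
One optimal edit sequence (insert/delete/substitute each cost 1):
  1. substitute 'i' -> 's'  (+1)
  2. substitute 'd' -> 't'  (+1)
  3. keep 'e'
  4. keep 'a'
  5. keep 'l'
Total edit operations: 2
Edit distance = 2


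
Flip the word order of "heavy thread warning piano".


Original: "heavy thread warning piano"
Words (1..n): heavy | thread | warning | piano
Reversed (n..1): piano | warning | thread | heavy
Result = "piano warning thread heavy"


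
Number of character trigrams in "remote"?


Word: "remote" (length 6)
Number of 3-grams = length - 3 + 1 = 6 - 3 + 1
= 4


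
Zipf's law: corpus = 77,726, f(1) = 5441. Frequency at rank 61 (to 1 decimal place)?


Zipf's law: f(r) = f(1) / r
f(1) = 5441
f(61) = 5441 / 61
= 89.2 occurrences


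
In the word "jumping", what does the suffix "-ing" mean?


Suffix: -ing
Example: jumping = jump + -ing
Meaning = present participle


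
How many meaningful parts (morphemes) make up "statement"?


Word: "statement"
Morphemes: state / -ment
Each morpheme carries meaning
= 2 morphemes


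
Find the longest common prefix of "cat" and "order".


Word 1: "cat"
Word 2: "order"
Comparing from start:
  Pos 0: 'c' != 'o' (stop)
LCP = "" (length 0)


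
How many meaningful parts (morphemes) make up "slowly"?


Word: "slowly"
Morphemes: slow / -ly
Each morpheme carries meaning
= 2 morphemes


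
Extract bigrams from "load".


Word: "load" (length 4)
Number of bigrams = 4 - 2 + 1 = 3
  Position 0: "lo"
  Position 1: "oa"
  Position 2: "ad"
Bigrams = "lo", "oa", "ad"


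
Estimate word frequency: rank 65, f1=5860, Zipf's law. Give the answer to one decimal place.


Zipf's law: f(r) = f(1) / r
f(1) = 5860
f(65) = 5860 / 65
= 90.2 occurrences


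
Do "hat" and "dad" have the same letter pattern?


Pattern of "hat": [0, 1, 2]
Pattern of "dad": [0, 1, 0]
Patterns do not match
Same pattern = No


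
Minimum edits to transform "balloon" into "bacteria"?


Word 1: "balloon" (length 7)
Word 2: "bacteria" (length 8)
One optimal edit sequence (insert/delete/substitute each cost 1):
  1. keep 'b'
  2. keep 'a'
  3. insert 'c'  (+1)
  4. substitute 'l' -> 't'  (+1)
  5. substitute 'l' -> 'e'  (+1)
  6. substitute 'o' -> 'r'  (+1)
  7. substitute 'o' -> 'i'  (+1)
  8. substitute 'n' -> 'a'  (+1)
Total edit operations: 6
Edit distance = 6


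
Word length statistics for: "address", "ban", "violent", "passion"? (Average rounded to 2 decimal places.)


Lengths: "address"=7, "ban"=3, "violent"=7, "passion"=7
Sum = 24, Count = 4
Average = 24/4 = 6.00
= avg=6.00, min=3, max=7


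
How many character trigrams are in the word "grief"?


Word: "grief" (length 5)
Number of 3-grams = length - 3 + 1 = 5 - 3 + 1
= 3


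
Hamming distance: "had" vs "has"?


Comparing character by character (same length = 3):
  Pos 0: 'h' vs 'h' =
  Pos 1: 'a' vs 'a' =
  Pos 2: 'd' vs 's' !=
Hamming distance = 1


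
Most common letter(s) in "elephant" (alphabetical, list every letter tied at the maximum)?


Word: "elephant"
Letter counts:
  'a': 1
  'e': 2
  'h': 1
  'l': 1
  'n': 1
  'p': 1
  't': 1
Maximum count = 2
Most frequent = 'e' (2 times each)


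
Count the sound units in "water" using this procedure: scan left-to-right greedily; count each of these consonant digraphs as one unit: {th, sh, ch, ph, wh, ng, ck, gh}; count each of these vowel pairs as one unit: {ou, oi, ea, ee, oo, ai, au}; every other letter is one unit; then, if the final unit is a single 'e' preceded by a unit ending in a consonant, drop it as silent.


Word: "water" (5 letters)
Left-to-right scan:
  [1] 'w' (letter)
  [2] 'a' (letter)
  [3] 't' (letter)
  [4] 'e' (letter)
  [5] 'r' (letter)
Units from scan: 5
Sound units = 5 units


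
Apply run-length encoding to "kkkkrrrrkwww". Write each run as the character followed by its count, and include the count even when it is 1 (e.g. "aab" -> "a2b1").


String: "kkkkrrrrkwww"
Scanning for consecutive runs:
  'k' x 4
  'r' x 4
  'k' x 1
  'w' x 3
RLE = "k4r4k1w3"


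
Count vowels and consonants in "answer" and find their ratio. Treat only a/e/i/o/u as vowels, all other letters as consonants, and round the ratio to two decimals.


Word: "answer"
Vowels (a,e,i,o,u): 2
Consonants: 4
Ratio = 2/4
= 0.50


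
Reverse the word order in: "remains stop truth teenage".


Original: "remains stop truth teenage"
Words (1..n): remains | stop | truth | teenage
Reversed (n..1): teenage | truth | stop | remains
Result = "teenage truth stop remains"


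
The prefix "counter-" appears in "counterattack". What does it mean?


Prefix: counter-
Example: counterattack = counter- + attack
Meaning = against / opposite


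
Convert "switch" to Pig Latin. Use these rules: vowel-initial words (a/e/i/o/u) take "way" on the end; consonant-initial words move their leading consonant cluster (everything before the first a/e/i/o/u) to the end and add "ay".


Word: "switch"
Starts with consonant(s) → move to end, add 'ay'
Consonant cluster: "sw"
Pig Latin = "itchsway"


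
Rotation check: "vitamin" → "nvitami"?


Word: "vitamin", Candidate: "nvitami"
Method: check if candidate is substring of word+word
"vitaminvitamin" contains "nvitami"? Yes
Is rotation = Yes


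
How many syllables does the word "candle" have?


Word: "candle"
Syllable breakdown: can · dle
Counting: 2 parts
= 2 syllables


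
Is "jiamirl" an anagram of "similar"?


Word 1: "similar" → sorted: aiilmrs
Word 2: "jiamirl" → sorted: aiijlmr
Same letters? aiilmrs != aiijlmr
Anagram = No


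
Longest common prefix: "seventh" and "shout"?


Word 1: "seventh"
Word 2: "shout"
Comparing from start:
  Pos 0: 's' == 's'
  Pos 1: 'e' != 'h' (stop)
LCP = "s" (length 1)


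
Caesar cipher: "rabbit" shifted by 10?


Word: "rabbit"
Shift: 10
Each letter → (letter + shift) mod 26:
  'r' (17) + 10 = 1 → 'b'
  'a' (0) + 10 = 10 → 'k'
  'b' (1) + 10 = 11 → 'l'
  'b' (1) + 10 = 11 → 'l'
  'i' (8) + 10 = 18 → 's'
  't' (19) + 10 = 3 → 'd'
Result = "bkllsd"


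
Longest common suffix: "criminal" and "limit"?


Word 1: "criminal"
Word 2: "limit"
Comparing from end:
  Pos -1: 'l' != 't' (stop)
LCS = "" (length 0)


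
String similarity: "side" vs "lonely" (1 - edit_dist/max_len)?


Word 1: "side" (length 4)
Word 2: "lonely" (length 6)
One optimal edit sequence:
  1. substitute 's' -> 'l'  (+1)
  2. substitute 'i' -> 'o'  (+1)
  3. substitute 'd' -> 'n'  (+1)
  4. keep 'e'
  5. insert 'l'  (+1)
  6. insert 'y'  (+1)
Edit distance = 5
Max length = max(4, 6) = 6
Similarity = 1 - 5/6
= 0.1667


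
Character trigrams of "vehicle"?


Word: "vehicle" (length 7)
Number of trigrams = 7 - 3 + 1 = 5
  Position 0: "veh"
  Position 1: "ehi"
  Position 2: "hic"
  Position 3: "icl"
  Position 4: "cle"
Trigrams = "veh", "ehi", "hic", "icl", "cle"


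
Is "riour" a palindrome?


Word: "riour"
Reversed: "ruoir"
Forward == Backward? riour != ruoir
Palindrome = No


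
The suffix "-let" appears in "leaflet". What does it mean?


Suffix: -let
Example: leaflet (leaf + -let)
Meaning = small


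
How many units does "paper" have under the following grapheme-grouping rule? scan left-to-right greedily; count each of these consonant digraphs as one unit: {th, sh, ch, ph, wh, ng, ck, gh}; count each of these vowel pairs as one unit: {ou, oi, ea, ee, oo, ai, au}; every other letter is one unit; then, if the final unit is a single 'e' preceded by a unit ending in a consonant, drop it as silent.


Word: "paper" (5 letters)
Left-to-right scan:
  (1) 'p' (letter)
  (2) 'a' (letter)
  (3) 'p' (letter)
  (4) 'e' (letter)
  (5) 'r' (letter)
Units from scan: 5
Sound units = 5 units


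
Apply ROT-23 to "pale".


Word: "pale"
Shift: 23
Each letter → (letter + shift) mod 26:
  'p' (15) + 23 = 12 → 'm'
  'a' (0) + 23 = 23 → 'x'
  'l' (11) + 23 = 8 → 'i'
  'e' (4) + 23 = 1 → 'b'
Result = "mxib"


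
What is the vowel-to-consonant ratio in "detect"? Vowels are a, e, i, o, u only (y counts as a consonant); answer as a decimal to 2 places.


Word: "detect"
Vowels (a,e,i,o,u): 2
Consonants: 4
Ratio = 2/4
= 0.50


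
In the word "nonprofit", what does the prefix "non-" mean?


Prefix: non-
Example: nonprofit = non- + profit
Meaning = not


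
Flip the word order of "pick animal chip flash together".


Original: "pick animal chip flash together"
Words (1..n): pick | animal | chip | flash | together
Reversed (n..1): together | flash | chip | animal | pick
Result = "together flash chip animal pick"


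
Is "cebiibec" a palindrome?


Word: "cebiibec"
Reversed: "cebiibec"
Forward == Backward? cebiibec == cebiibec
Palindrome = Yes


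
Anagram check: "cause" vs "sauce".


Word 1: "cause" → sorted: acesu
Word 2: "sauce" → sorted: acesu
Same letters? acesu == acesu
Anagram = Yes


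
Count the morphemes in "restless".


Word: "restless"
Morphemes: rest + -less
Each morpheme carries meaning
= 2 morphemes


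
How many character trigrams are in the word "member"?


Word: "member" (length 6)
Number of 3-grams = length - 3 + 1 = 6 - 3 + 1
= 4


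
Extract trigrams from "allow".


Word: "allow" (length 5)
Number of trigrams = 5 - 3 + 1 = 3
  Position 0: "all"
  Position 1: "llo"
  Position 2: "low"
Trigrams = "all", "llo", "low"


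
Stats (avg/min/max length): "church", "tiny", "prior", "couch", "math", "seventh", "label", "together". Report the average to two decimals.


Lengths: "church"=6, "tiny"=4, "prior"=5, "couch"=5, "math"=4, "seventh"=7, "label"=5, "together"=8
Sum = 44, Count = 8
Average = 44/8 = 5.50
= avg=5.50, min=4, max=8


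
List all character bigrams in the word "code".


Word: "code" (length 4)
Number of bigrams = 4 - 2 + 1 = 3
  Position 0: "co"
  Position 1: "od"
  Position 2: "de"
Bigrams = "co", "od", "de"


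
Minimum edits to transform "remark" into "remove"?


Word 1: "remark" (length 6)
Word 2: "remove" (length 6)
One optimal edit sequence (insert/delete/substitute each cost 1):
  1. keep 'r'
  2. keep 'e'
  3. keep 'm'
  4. substitute 'a' -> 'o'  (+1)
  5. substitute 'r' -> 'v'  (+1)
  6. substitute 'k' -> 'e'  (+1)
Total edit operations: 3
Edit distance = 3


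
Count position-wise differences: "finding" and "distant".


Comparing character by character (same length = 7):
  Pos 0: 'f' vs 'd' !=
  Pos 1: 'i' vs 'i' =
  Pos 2: 'n' vs 's' !=
  Pos 3: 'd' vs 't' !=
  Pos 4: 'i' vs 'a' !=
  Pos 5: 'n' vs 'n' =
  Pos 6: 'g' vs 't' !=
Hamming distance = 5


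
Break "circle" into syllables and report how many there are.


Word: "circle"
Syllable breakdown: cir | cle
Counting: 2 parts
= 2 syllables


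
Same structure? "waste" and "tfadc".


Pattern of "waste": [0, 1, 2, 3, 4]
Pattern of "tfadc": [0, 1, 2, 3, 4]
Patterns match
Same pattern = Yes


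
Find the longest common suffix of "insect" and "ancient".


Word 1: "insect"
Word 2: "ancient"
Comparing from end:
  Pos -1: 't' == 't'
  Pos -2: 'c' != 'n' (stop)
LCS = "t" (length 1)


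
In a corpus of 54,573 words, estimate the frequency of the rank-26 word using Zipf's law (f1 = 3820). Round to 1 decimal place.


Zipf's law: f(r) = f(1) / r
f(1) = 3820
f(26) = 3820 / 26
= 146.9 occurrences


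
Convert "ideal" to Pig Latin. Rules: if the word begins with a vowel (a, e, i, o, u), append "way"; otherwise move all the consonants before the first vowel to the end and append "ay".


Word: "ideal"
Starts with vowel → add 'way'
Pig Latin = "idealway"


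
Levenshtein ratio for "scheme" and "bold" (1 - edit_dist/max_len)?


Word 1: "scheme" (length 6)
Word 2: "bold" (length 4)
One optimal edit sequence:
  1. delete 's'  (+1)
  2. delete 'c'  (+1)
  3. substitute 'h' -> 'b'  (+1)
  4. substitute 'e' -> 'o'  (+1)
  5. substitute 'm' -> 'l'  (+1)
  6. substitute 'e' -> 'd'  (+1)
Edit distance = 6
Max length = max(6, 4) = 6
Similarity = 1 - 6/6
= 0.0000


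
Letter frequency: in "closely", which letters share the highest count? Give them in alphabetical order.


Word: "closely"
Letter counts:
  'c': 1
  'e': 1
  'l': 2
  'o': 1
  's': 1
  'y': 1
Maximum count = 2
Most frequent = 'l' (2 times each)


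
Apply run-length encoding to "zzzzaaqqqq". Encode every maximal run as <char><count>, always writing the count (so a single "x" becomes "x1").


String: "zzzzaaqqqq"
Scanning for consecutive runs:
  'z' x 4
  'a' x 2
  'q' x 4
RLE = "z4a2q4"


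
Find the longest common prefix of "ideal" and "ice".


Word 1: "ideal"
Word 2: "ice"
Comparing from start:
  Pos 0: 'i' == 'i'
  Pos 1: 'd' != 'c' (stop)
LCP = "i" (length 1)


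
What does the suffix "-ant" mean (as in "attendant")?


Suffix: -ant
Example: attendant (attend + -ant)
Meaning = one who / that which


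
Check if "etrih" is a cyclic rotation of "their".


Word: "their", Candidate: "etrih"
Method: check if candidate is substring of word+word
"theirtheir" contains "etrih"? No
Is rotation = No


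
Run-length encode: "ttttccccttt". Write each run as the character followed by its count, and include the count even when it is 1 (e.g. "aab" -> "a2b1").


String: "ttttccccttt"
Scanning for consecutive runs:
  't' x 4
  'c' x 4
  't' x 3
RLE = "t4c4t3"


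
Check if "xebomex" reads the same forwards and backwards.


Word: "xebomex"
Reversed: "xemobex"
Forward == Backward? xebomex != xemobex
Palindrome = No


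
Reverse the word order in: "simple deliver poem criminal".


Original: "simple deliver poem criminal"
Words (1..n): simple | deliver | poem | criminal
Reversed (n..1): criminal | poem | deliver | simple
Result = "criminal poem deliver simple"


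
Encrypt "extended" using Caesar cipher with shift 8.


Word: "extended"
Shift: 8
Each letter → (letter + shift) mod 26:
  'e' (4) + 8 = 12 → 'm'
  'x' (23) + 8 = 5 → 'f'
  't' (19) + 8 = 1 → 'b'
  'e' (4) + 8 = 12 → 'm'
  'n' (13) + 8 = 21 → 'v'
  'd' (3) + 8 = 11 → 'l'
  'e' (4) + 8 = 12 → 'm'
  'd' (3) + 8 = 11 → 'l'
Result = "mfbmvlml"


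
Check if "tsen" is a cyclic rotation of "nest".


Word: "nest", Candidate: "tsen"
Method: check if candidate is substring of word+word
"nestnest" contains "tsen"? No
Is rotation = No


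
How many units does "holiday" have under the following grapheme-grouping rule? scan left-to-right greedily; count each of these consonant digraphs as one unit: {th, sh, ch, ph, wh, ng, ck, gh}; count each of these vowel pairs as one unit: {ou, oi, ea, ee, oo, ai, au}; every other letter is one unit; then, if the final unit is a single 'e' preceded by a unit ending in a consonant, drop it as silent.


Word: "holiday" (7 letters)
Left-to-right scan:
  [1] 'h' (letter)
  [2] 'o' (letter)
  [3] 'l' (letter)
  [4] 'i' (letter)
  [5] 'd' (letter)
  [6] 'a' (letter)
  [7] 'y' (letter)
Units from scan: 7
Sound units = 7 units


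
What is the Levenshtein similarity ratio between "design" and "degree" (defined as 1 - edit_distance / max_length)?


Word 1: "design" (length 6)
Word 2: "degree" (length 6)
One optimal edit sequence:
  1. keep 'd'
  2. keep 'e'
  3. substitute 's' -> 'g'  (+1)
  4. substitute 'i' -> 'r'  (+1)
  5. substitute 'g' -> 'e'  (+1)
  6. substitute 'n' -> 'e'  (+1)
Edit distance = 4
Max length = max(6, 6) = 6
Similarity = 1 - 4/6
= 0.3333


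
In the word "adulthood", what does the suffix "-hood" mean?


Suffix: -hood
As in: adulthood -> adult + -hood
Meaning = state / condition


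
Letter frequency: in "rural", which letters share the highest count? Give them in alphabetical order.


Word: "rural"
Letter counts:
  'a': 1
  'l': 1
  'r': 2
  'u': 1
Maximum count = 2
Most frequent = 'r' (2 times each)


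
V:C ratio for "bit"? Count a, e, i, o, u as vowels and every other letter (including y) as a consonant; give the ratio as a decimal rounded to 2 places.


Word: "bit"
Vowels (a,e,i,o,u): 1
Consonants: 2
Ratio = 1/2
= 0.50


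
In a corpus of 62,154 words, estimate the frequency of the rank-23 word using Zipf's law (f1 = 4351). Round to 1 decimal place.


Zipf's law: f(r) = f(1) / r
f(1) = 4351
f(23) = 4351 / 23
= 189.2 occurrences


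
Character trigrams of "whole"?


Word: "whole" (length 5)
Number of trigrams = 5 - 3 + 1 = 3
  Position 0: "who"
  Position 1: "hol"
  Position 2: "ole"
Trigrams = "who", "hol", "ole"


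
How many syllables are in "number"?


Word: "number"
Syllable breakdown: num-ber
Counting: 2 parts
= 2 syllables


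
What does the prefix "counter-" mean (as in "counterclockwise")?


Prefix: counter-
Example: counterclockwise = counter- + clockwise
Meaning = against / opposite


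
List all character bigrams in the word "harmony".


Word: "harmony" (length 7)
Number of bigrams = 7 - 2 + 1 = 6
  Position 0: "ha"
  Position 1: "ar"
  Position 2: "rm"
  Position 3: "mo"
  Position 4: "on"
  Position 5: "ny"
Bigrams = "ha", "ar", "rm", "mo", "on", "ny"


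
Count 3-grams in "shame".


Word: "shame" (length 5)
Number of 3-grams = length - 3 + 1 = 5 - 3 + 1
= 3


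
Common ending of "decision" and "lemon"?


Word 1: "decision"
Word 2: "lemon"
Comparing from end:
  Pos -1: 'n' == 'n'
  Pos -2: 'o' == 'o'
  Pos -3: 'i' != 'm' (stop)
LCS = "on" (length 2)


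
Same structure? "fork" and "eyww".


Pattern of "fork": [0, 1, 2, 3]
Pattern of "eyww": [0, 1, 2, 2]
Patterns do not match
Same pattern = No


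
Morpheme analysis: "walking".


Word: "walking"
Morphemes: walk / -ing
Each morpheme carries meaning
= 2 morphemes


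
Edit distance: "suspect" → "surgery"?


Word 1: "suspect" (length 7)
Word 2: "surgery" (length 7)
One optimal edit sequence (insert/delete/substitute each cost 1):
  1. keep 's'
  2. keep 'u'
  3. substitute 's' -> 'r'  (+1)
  4. substitute 'p' -> 'g'  (+1)
  5. keep 'e'
  6. substitute 'c' -> 'r'  (+1)
  7. substitute 't' -> 'y'  (+1)
Total edit operations: 4
Edit distance = 4


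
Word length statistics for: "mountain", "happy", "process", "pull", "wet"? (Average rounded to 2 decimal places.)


Lengths: "mountain"=8, "happy"=5, "process"=7, "pull"=4, "wet"=3
Sum = 27, Count = 5
Average = 27/5 = 5.40
= avg=5.40, min=3, max=8


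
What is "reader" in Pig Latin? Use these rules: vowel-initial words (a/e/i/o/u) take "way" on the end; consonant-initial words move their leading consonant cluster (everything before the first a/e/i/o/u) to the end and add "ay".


Word: "reader"
Starts with consonant(s) → move to end, add 'ay'
Consonant cluster: "r"
Pig Latin = "eaderray"


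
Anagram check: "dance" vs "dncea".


Word 1: "dance" → sorted: acden
Word 2: "dncea" → sorted: acden
Same letters? acden == acden
Anagram = Yes


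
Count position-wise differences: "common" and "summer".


Comparing character by character (same length = 6):
  Pos 0: 'c' vs 's' !=
  Pos 1: 'o' vs 'u' !=
  Pos 2: 'm' vs 'm' =
  Pos 3: 'm' vs 'm' =
  Pos 4: 'o' vs 'e' !=
  Pos 5: 'n' vs 'r' !=
Hamming distance = 4


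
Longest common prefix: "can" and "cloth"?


Word 1: "can"
Word 2: "cloth"
Comparing from start:
  Pos 0: 'c' == 'c'
  Pos 1: 'a' != 'l' (stop)
LCP = "c" (length 1)


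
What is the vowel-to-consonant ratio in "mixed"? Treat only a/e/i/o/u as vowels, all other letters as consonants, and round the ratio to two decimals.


Word: "mixed"
Vowels (a,e,i,o,u): 2
Consonants: 3
Ratio = 2/3
= 0.67


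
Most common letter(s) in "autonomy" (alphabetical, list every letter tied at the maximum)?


Word: "autonomy"
Letter counts:
  'a': 1
  'm': 1
  'n': 1
  'o': 2
  't': 1
  'u': 1
  'y': 1
Maximum count = 2
Most frequent = 'o' (2 times each)


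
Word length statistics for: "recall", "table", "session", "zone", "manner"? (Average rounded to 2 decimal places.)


Lengths: "recall"=6, "table"=5, "session"=7, "zone"=4, "manner"=6
Sum = 28, Count = 5
Average = 28/5 = 5.60
= avg=5.60, min=4, max=7


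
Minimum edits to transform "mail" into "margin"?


Word 1: "mail" (length 4)
Word 2: "margin" (length 6)
One optimal edit sequence (insert/delete/substitute each cost 1):
  1. keep 'm'
  2. keep 'a'
  3. insert 'r'  (+1)
  4. insert 'g'  (+1)
  5. keep 'i'
  6. substitute 'l' -> 'n'  (+1)
Total edit operations: 3
Edit distance = 3


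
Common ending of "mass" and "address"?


Word 1: "mass"
Word 2: "address"
Comparing from end:
  Pos -1: 's' == 's'
  Pos -2: 's' == 's'
  Pos -3: 'a' != 'e' (stop)
LCS = "ss" (length 2)


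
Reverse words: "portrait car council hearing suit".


Original: "portrait car council hearing suit"
Words (1..n): portrait | car | council | hearing | suit
Reversed (n..1): suit | hearing | council | car | portrait
Result = "suit hearing council car portrait"


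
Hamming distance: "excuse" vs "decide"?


Comparing character by character (same length = 6):
  Pos 0: 'e' vs 'd' !=
  Pos 1: 'x' vs 'e' !=
  Pos 2: 'c' vs 'c' =
  Pos 3: 'u' vs 'i' !=
  Pos 4: 's' vs 'd' !=
  Pos 5: 'e' vs 'e' =
Hamming distance = 4


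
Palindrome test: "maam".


Word: "maam"
Reversed: "maam"
Forward == Backward? maam == maam
Palindrome = Yes


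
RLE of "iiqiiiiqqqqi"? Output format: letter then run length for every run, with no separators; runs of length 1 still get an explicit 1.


String: "iiqiiiiqqqqi"
Scanning for consecutive runs:
  'i' x 2
  'q' x 1
  'i' x 4
  'q' x 4
  'i' x 1
RLE = "i2q1i4q4i1"


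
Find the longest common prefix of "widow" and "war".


Word 1: "widow"
Word 2: "war"
Comparing from start:
  Pos 0: 'w' == 'w'
  Pos 1: 'i' != 'a' (stop)
LCP = "w" (length 1)


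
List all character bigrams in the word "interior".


Word: "interior" (length 8)
Number of bigrams = 8 - 2 + 1 = 7
  Position 0: "in"
  Position 1: "nt"
  Position 2: "te"
  Position 3: "er"
  Position 4: "ri"
  Position 5: "io"
  Position 6: "or"
Bigrams = "in", "nt", "te", "er", "ri", "io", "or"


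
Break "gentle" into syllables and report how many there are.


Word: "gentle"
Syllable breakdown: gen | tle
Counting: 2 parts
= 2 syllables


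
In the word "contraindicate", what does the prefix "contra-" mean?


Prefix: contra-
As in: contraindicate -> contra- + indicate
Meaning = against


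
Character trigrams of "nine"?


Word: "nine" (length 4)
Number of trigrams = 4 - 3 + 1 = 2
  Position 0: "nin"
  Position 1: "ine"
Trigrams = "nin", "ine"


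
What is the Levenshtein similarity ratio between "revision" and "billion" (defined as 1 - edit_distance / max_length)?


Word 1: "revision" (length 8)
Word 2: "billion" (length 7)
One optimal edit sequence:
  1. delete 'r'  (+1)
  2. substitute 'e' -> 'b'  (+1)
  3. substitute 'v' -> 'i'  (+1)
  4. substitute 'i' -> 'l'  (+1)
  5. substitute 's' -> 'l'  (+1)
  6. keep 'i'
  7. keep 'o'
  8. keep 'n'
Edit distance = 5
Max length = max(8, 7) = 8
Similarity = 1 - 5/8
= 0.3750


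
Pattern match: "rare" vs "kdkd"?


Pattern of "rare": [0, 1, 0, 2]
Pattern of "kdkd": [0, 1, 0, 1]
Patterns do not match
Same pattern = No


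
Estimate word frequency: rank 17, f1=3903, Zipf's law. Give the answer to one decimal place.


Zipf's law: f(r) = f(1) / r
f(1) = 3903
f(17) = 3903 / 17
= 229.6 occurrences


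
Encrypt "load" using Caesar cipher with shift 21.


Word: "load"
Shift: 21
Each letter → (letter + shift) mod 26:
  'l' (11) + 21 = 6 → 'g'
  'o' (14) + 21 = 9 → 'j'
  'a' (0) + 21 = 21 → 'v'
  'd' (3) + 21 = 24 → 'y'
Result = "gjvy"


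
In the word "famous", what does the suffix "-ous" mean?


Suffix: -ous
Example: famous = fame + -ous, with a spelling change
Meaning = having quality of


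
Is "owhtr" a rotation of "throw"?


Word: "throw", Candidate: "owhtr"
Method: check if candidate is substring of word+word
"throwthrow" contains "owhtr"? No
Is rotation = No


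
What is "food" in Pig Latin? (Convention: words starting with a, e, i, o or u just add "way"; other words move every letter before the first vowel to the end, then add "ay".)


Word: "food"
Starts with consonant(s) → move to end, add 'ay'
Consonant cluster: "f"
Pig Latin = "oodfay"


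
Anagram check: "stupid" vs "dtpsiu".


Word 1: "stupid" → sorted: dipstu
Word 2: "dtpsiu" → sorted: dipstu
Same letters? dipstu == dipstu
Anagram = Yes


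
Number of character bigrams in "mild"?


Word: "mild" (length 4)
Number of 2-grams = length - 2 + 1 = 4 - 2 + 1
= 3


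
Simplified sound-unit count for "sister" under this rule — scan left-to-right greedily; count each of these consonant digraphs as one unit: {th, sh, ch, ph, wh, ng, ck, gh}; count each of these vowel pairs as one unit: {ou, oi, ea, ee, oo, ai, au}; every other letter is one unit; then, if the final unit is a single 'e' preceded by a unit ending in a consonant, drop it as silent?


Word: "sister" (6 letters)
Left-to-right scan:
  1. 's' (letter)
  2. 'i' (letter)
  3. 's' (letter)
  4. 't' (letter)
  5. 'e' (letter)
  6. 'r' (letter)
Units from scan: 6
Sound units = 6 units


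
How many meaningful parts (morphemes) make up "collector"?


Word: "collector"
Morphemes: collect + -or
Each morpheme carries meaning
= 2 morphemes


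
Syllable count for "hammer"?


Word: "hammer"
Syllable breakdown: ham · mer
Counting: 2 parts
= 2 syllables


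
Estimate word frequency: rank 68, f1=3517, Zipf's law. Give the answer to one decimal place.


Zipf's law: f(r) = f(1) / r
f(1) = 3517
f(68) = 3517 / 68
= 51.7 occurrences


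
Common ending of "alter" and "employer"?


Word 1: "alter"
Word 2: "employer"
Comparing from end:
  Pos -1: 'r' == 'r'
  Pos -2: 'e' == 'e'
  Pos -3: 't' != 'y' (stop)
LCS = "er" (length 2)


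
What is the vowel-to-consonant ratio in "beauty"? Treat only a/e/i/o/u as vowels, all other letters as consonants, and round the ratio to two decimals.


Word: "beauty"
Vowels (a,e,i,o,u): 3
Consonants: 3
Ratio = 3/3
= 1.00


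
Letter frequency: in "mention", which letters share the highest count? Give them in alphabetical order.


Word: "mention"
Letter counts:
  'e': 1
  'i': 1
  'm': 1
  'n': 2
  'o': 1
  't': 1
Maximum count = 2
Most frequent = 'n' (2 times each)
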